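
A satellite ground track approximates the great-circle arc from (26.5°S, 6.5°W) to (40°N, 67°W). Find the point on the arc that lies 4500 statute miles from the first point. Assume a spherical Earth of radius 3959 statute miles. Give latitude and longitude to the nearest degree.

The haversine formula gives a central angle δ ≈ 1.520 rad (87.1°) between the endpoints. The total great-circle distance is δ·R ≈ 1.520 × 3959 ≈ 6018 mi, so the target fraction is f = 4500/6018 ≈ 0.748.
Interpolate at f ≈ 0.748 with slerp weights a = sin((1−f)δ)/sin δ ≈ 0.375, b = sin(fδ)/sin δ ≈ 0.908.
p = a·p₁ + b·p₂ ≈ (0.605, -0.678, 0.417); φ = arcsin(p_z) ≈ 24.63°, λ = atan2(p_y, p_x) ≈ -48.28°.

≈ (25°N, 48°W)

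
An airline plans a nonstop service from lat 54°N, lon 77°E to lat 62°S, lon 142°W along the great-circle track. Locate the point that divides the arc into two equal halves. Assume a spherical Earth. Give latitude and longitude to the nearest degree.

≈ lat 11°S, lon 130°E

The haversine formula gives a central angle δ ≈ 2.762 rad (158.2°) between the endpoints.
Interpolate at f = 1/2 with slerp weights a = sin((1−f)δ)/sin δ ≈ 2.649, b = sin(fδ)/sin δ ≈ 2.649.
p = a·p₁ + b·p₂ ≈ (-0.630, 0.752, -0.196); φ = arcsin(p_z) ≈ -11.30°, λ = atan2(p_y, p_x) ≈ 129.96°.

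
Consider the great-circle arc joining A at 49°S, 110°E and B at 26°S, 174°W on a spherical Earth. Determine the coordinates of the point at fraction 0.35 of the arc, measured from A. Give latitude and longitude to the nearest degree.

≈ 47°S, 143°E

From cos δ = sin φ₁ sin φ₂ + cos φ₁ cos φ₂ cos Δλ, the central angle is δ ≈ 1.078 rad (61.7°).
Interpolate at f = 0.35 with slerp weights a = sin((1−f)δ)/sin δ ≈ 0.732, b = sin(fδ)/sin δ ≈ 0.418.
p = a·p₁ + b·p₂ ≈ (-0.538, 0.412, -0.736); φ = arcsin(p_z) ≈ -47.35°, λ = atan2(p_y, p_x) ≈ 142.56°.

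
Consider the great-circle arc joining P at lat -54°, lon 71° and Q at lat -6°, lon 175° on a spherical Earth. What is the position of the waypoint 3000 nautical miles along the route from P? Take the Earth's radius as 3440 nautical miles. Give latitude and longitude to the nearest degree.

≈ lat -39°, lon 145°

Write both endpoints as unit vectors p₁, p₂ with components (cos φ cos λ, cos φ sin λ, sin φ).
The central angle between the endpoints is δ = arccos(p₁·p₂) ≈ 1.628 rad (93.3°). The total great-circle distance is δ·R ≈ 1.628 × 3440 ≈ 5599 nmi, so the target fraction is f = 3000/5599 ≈ 0.536.
Interpolate at f ≈ 0.536 with slerp weights a = sin((1−f)δ)/sin δ ≈ 0.687, b = sin(fδ)/sin δ ≈ 0.767.
p = a·p₁ + b·p₂ ≈ (-0.628, 0.448, -0.636); φ = arcsin(p_z) ≈ -39.48°, λ = atan2(p_y, p_x) ≈ 144.50°.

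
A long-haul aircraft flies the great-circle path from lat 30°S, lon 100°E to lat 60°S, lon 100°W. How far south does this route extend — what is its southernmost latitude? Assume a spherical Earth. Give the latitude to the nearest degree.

The great circle lies in the plane with unit normal n̂ = (p₁ × p₂)/|p₁ × p₂|.
Here n̂_z ≈ +0.148; the vertex latitude is φ_max = arccos|n̂_z| ≈ 81.5°.
Check via Clairaut: cos φ_max = |cos φ₁| · sin C = cos(30.0°)·sin(170.2°) ≈ 0.148, again giving ≈ 81.5°.

≈ 81°S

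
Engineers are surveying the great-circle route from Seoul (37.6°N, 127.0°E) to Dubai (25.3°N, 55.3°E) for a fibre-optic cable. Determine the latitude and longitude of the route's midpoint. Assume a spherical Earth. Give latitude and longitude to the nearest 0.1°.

Write both endpoints as unit vectors p₁, p₂ with components (cos φ cos λ, cos φ sin λ, sin φ).
The central angle between the endpoints is δ = arccos(p₁·p₂) ≈ 1.064 rad (60.9°).
Interpolate at f = 1/2 with slerp weights a = sin((1−f)δ)/sin δ ≈ 0.580, b = sin(fδ)/sin δ ≈ 0.580.
p = a·p₁ + b·p₂ ≈ (0.022, 0.798, 0.602); φ = arcsin(p_z) ≈ 37.01°, λ = atan2(p_y, p_x) ≈ 88.42°.

≈ 37.0°N, 88.4°E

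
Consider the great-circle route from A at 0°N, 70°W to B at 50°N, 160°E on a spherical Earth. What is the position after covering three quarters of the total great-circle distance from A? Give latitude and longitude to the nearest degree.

≈ 57°N, 152°W

Write both endpoints as unit vectors p₁, p₂ with components (cos φ cos λ, cos φ sin λ, sin φ).
The central angle between the endpoints is δ = arccos(p₁·p₂) ≈ 1.997 rad (114.4°).
Interpolate at f = 3/4 with slerp weights a = sin((1−f)δ)/sin δ ≈ 0.526, b = sin(fδ)/sin δ ≈ 1.095.
p = a·p₁ + b·p₂ ≈ (-0.482, -0.253, 0.839); φ = arcsin(p_z) ≈ 57.03°, λ = atan2(p_y, p_x) ≈ -152.27°.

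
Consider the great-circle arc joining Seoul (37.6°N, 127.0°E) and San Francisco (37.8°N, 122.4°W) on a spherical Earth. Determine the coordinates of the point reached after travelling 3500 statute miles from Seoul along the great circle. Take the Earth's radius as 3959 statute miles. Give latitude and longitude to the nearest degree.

≈ 52°N, 161°W

Write both endpoints as unit vectors p₁, p₂ with components (cos φ cos λ, cos φ sin λ, sin φ).
The central angle between the endpoints is δ = arccos(p₁·p₂) ≈ 1.416 rad (81.2°). The total great-circle distance is δ·R ≈ 1.416 × 3959 ≈ 5608 mi, so the target fraction is f = 3500/5608 ≈ 0.624.
Interpolate at f ≈ 0.624 with slerp weights a = sin((1−f)δ)/sin δ ≈ 0.514, b = sin(fδ)/sin δ ≈ 0.783.
p = a·p₁ + b·p₂ ≈ (-0.576, -0.197, 0.793); φ = arcsin(p_z) ≈ 52.48°, λ = atan2(p_y, p_x) ≈ -161.12°.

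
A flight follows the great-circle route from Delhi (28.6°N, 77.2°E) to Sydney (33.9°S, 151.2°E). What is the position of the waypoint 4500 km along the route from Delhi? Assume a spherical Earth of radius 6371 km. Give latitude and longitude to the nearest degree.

≈ 1°N, 108°E

Convert each endpoint to a unit vector on the sphere (x = cos φ cos λ, y = cos φ sin λ, z = sin φ).
The central angle between the endpoints is δ = arccos(p₁·p₂) ≈ 1.637 rad (93.8°). The total great-circle distance is δ·R ≈ 1.637 × 6371 ≈ 10429 km, so the target fraction is f = 4500/10429 ≈ 0.431.
Interpolate at f ≈ 0.431 with slerp weights a = sin((1−f)δ)/sin δ ≈ 0.804, b = sin(fδ)/sin δ ≈ 0.650.
p = a·p₁ + b·p₂ ≈ (-0.317, 0.948, 0.022); φ = arcsin(p_z) ≈ 1.26°, λ = atan2(p_y, p_x) ≈ 108.47°.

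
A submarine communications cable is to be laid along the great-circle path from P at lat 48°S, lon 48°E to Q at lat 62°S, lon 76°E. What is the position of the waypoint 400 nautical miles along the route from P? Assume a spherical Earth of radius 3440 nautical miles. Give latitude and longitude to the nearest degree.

≈ lat 53°S, lon 55°E

Convert each endpoint to a unit vector on the sphere (x = cos φ cos λ, y = cos φ sin λ, z = sin φ).
The central angle between the endpoints is δ = arccos(p₁·p₂) ≈ 0.367 rad (21.0°). The total great-circle distance is δ·R ≈ 0.367 × 3440 ≈ 1261 nmi, so the target fraction is f = 400/1261 ≈ 0.317.
Interpolate at f ≈ 0.317 with slerp weights a = sin((1−f)δ)/sin δ ≈ 0.691, b = sin(fδ)/sin δ ≈ 0.324.
p = a·p₁ + b·p₂ ≈ (0.346, 0.491, -0.799); φ = arcsin(p_z) ≈ -53.07°, λ = atan2(p_y, p_x) ≈ 54.82°.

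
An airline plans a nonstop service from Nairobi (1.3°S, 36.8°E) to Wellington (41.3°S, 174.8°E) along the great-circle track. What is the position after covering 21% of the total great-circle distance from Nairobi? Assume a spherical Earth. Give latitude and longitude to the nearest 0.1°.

≈ 21.7°S, 53.1°E

Convert each endpoint to a unit vector on the sphere (x = cos φ cos λ, y = cos φ sin λ, z = sin φ).
The central angle between the endpoints is δ = arccos(p₁·p₂) ≈ 2.145 rad (122.9°).
Interpolate at f = 0.21 with slerp weights a = sin((1−f)δ)/sin δ ≈ 1.182, b = sin(fδ)/sin δ ≈ 0.519.
p = a·p₁ + b·p₂ ≈ (0.558, 0.743, -0.369); φ = arcsin(p_z) ≈ -21.66°, λ = atan2(p_y, p_x) ≈ 53.09°.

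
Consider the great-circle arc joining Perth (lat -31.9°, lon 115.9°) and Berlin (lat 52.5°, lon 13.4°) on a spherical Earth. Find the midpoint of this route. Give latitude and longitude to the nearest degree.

Convert each endpoint to a unit vector on the sphere (x = cos φ cos λ, y = cos φ sin λ, z = sin φ).
The central angle between the endpoints is δ = arccos(p₁·p₂) ≈ 2.131 rad (122.1°).
Interpolate at f = 1/2 with slerp weights a = sin((1−f)δ)/sin δ ≈ 1.033, b = sin(fδ)/sin δ ≈ 1.033.
p = a·p₁ + b·p₂ ≈ (0.229, 0.934, 0.274); φ = arcsin(p_z) ≈ 15.88°, λ = atan2(p_y, p_x) ≈ 76.25°.

≈ lat 16°, lon 76°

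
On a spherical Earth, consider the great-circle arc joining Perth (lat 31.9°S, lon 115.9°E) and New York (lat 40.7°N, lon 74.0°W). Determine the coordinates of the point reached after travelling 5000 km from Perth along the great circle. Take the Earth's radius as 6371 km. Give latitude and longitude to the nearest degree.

Write both endpoints as unit vectors p₁, p₂ with components (cos φ cos λ, cos φ sin λ, sin φ).
The central angle between the endpoints is δ = arccos(p₁·p₂) ≈ 2.935 rad (168.1°). The total great-circle distance is δ·R ≈ 2.935 × 6371 ≈ 18696 km, so the target fraction is f = 5000/18696 ≈ 0.267.
Interpolate at f ≈ 0.267 with slerp weights a = sin((1−f)δ)/sin δ ≈ 4.072, b = sin(fδ)/sin δ ≈ 3.438.
p = a·p₁ + b·p₂ ≈ (-0.792, 0.604, 0.090); φ = arcsin(p_z) ≈ 5.17°, λ = atan2(p_y, p_x) ≈ 142.64°.

≈ lat 5°N, lon 143°E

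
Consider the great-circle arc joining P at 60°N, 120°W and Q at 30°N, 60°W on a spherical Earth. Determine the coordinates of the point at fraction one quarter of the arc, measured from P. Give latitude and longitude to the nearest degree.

≈ 56°N, 98°W

Convert each endpoint to a unit vector on the sphere (x = cos φ cos λ, y = cos φ sin λ, z = sin φ).
The central angle between the endpoints is δ = arccos(p₁·p₂) ≈ 0.864 rad (49.5°).
Interpolate at f = 1/4 with slerp weights a = sin((1−f)δ)/sin δ ≈ 0.794, b = sin(fδ)/sin δ ≈ 0.282.
p = a·p₁ + b·p₂ ≈ (-0.076, -0.555, 0.828); φ = arcsin(p_z) ≈ 55.92°, λ = atan2(p_y, p_x) ≈ -97.84°.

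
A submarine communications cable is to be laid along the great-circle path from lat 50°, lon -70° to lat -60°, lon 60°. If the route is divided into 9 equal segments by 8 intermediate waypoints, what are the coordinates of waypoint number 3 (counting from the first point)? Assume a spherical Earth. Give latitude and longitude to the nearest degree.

Convert each endpoint to a unit vector on the sphere (x = cos φ cos λ, y = cos φ sin λ, z = sin φ).
The central angle between the endpoints is δ = arccos(p₁·p₂) ≈ 2.626 rad (150.5°).
Interpolate at f = 3/9 with slerp weights a = sin((1−f)δ)/sin δ ≈ 1.995, b = sin(fδ)/sin δ ≈ 1.557.
p = a·p₁ + b·p₂ ≈ (0.828, -0.531, 0.180); φ = arcsin(p_z) ≈ 10.37°, λ = atan2(p_y, p_x) ≈ -32.67°.

≈ lat 10°, lon -33°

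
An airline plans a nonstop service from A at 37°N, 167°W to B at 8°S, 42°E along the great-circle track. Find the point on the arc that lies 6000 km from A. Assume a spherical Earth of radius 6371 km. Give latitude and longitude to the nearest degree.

≈ 51°N, 117°E

Convert each endpoint to a unit vector on the sphere (x = cos φ cos λ, y = cos φ sin λ, z = sin φ).
The central angle between the endpoints is δ = arccos(p₁·p₂) ≈ 2.458 rad (140.8°). The total great-circle distance is δ·R ≈ 2.458 × 6371 ≈ 15661 km, so the target fraction is f = 6000/15661 ≈ 0.383.
Interpolate at f ≈ 0.383 with slerp weights a = sin((1−f)δ)/sin δ ≈ 1.581, b = sin(fδ)/sin δ ≈ 1.281.
p = a·p₁ + b·p₂ ≈ (-0.288, 0.564, 0.774); φ = arcsin(p_z) ≈ 50.67°, λ = atan2(p_y, p_x) ≈ 117.05°.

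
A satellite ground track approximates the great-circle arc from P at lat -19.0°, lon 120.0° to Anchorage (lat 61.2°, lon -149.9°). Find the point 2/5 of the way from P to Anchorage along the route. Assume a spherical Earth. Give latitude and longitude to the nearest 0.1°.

≈ lat 18.3°, lon 141.0°

Write both endpoints as unit vectors p₁, p₂ with components (cos φ cos λ, cos φ sin λ, sin φ).
The central angle between the endpoints is δ = arccos(p₁·p₂) ≈ 1.861 rad (106.6°).
Interpolate at f = 2/5 with slerp weights a = sin((1−f)δ)/sin δ ≈ 0.938, b = sin(fδ)/sin δ ≈ 0.707.
p = a·p₁ + b·p₂ ≈ (-0.738, 0.597, 0.314); φ = arcsin(p_z) ≈ 18.32°, λ = atan2(p_y, p_x) ≈ 141.03°.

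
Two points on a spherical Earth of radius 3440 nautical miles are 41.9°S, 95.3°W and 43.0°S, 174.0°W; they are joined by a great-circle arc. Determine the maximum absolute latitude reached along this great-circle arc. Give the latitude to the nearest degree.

≈ 50°S

The great circle lies in the plane with unit normal n̂ = (p₁ × p₂)/|p₁ × p₂|.
Here n̂_z ≈ -0.645; the vertex latitude is φ_max = arccos|n̂_z| ≈ 49.8°.
Check via Clairaut: cos φ_max = |cos φ₁| · sin C = cos(41.9°)·sin(119.9°) ≈ 0.645, again giving ≈ 49.8°.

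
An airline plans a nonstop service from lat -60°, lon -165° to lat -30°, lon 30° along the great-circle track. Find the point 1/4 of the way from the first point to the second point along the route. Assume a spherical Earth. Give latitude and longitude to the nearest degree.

Write both endpoints as unit vectors p₁, p₂ with components (cos φ cos λ, cos φ sin λ, sin φ).
The central angle between the endpoints is δ = arccos(p₁·p₂) ≈ 1.556 rad (89.2°).
Interpolate at f = 1/4 with slerp weights a = sin((1−f)δ)/sin δ ≈ 0.920, b = sin(fδ)/sin δ ≈ 0.379.
p = a·p₁ + b·p₂ ≈ (-0.160, 0.045, -0.986); φ = arcsin(p_z) ≈ -80.45°, λ = atan2(p_y, p_x) ≈ 164.19°.

≈ lat -80°, lon 164°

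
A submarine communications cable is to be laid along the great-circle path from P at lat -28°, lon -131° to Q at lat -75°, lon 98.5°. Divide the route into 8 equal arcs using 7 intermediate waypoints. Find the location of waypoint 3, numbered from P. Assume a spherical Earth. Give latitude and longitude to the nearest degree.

Convert each endpoint to a unit vector on the sphere (x = cos φ cos λ, y = cos φ sin λ, z = sin φ).
The central angle between the endpoints is δ = arccos(p₁·p₂) ≈ 1.261 rad (72.2°).
Interpolate at f = 3/8 with slerp weights a = sin((1−f)δ)/sin δ ≈ 0.744, b = sin(fδ)/sin δ ≈ 0.478.
p = a·p₁ + b·p₂ ≈ (-0.450, -0.374, -0.811); φ = arcsin(p_z) ≈ -54.23°, λ = atan2(p_y, p_x) ≈ -140.26°.

≈ lat -54°, lon -140°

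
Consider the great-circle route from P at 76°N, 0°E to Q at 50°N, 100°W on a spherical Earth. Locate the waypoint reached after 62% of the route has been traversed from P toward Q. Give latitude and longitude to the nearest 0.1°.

≈ 65.2°N, 86.4°W

Convert each endpoint to a unit vector on the sphere (x = cos φ cos λ, y = cos φ sin λ, z = sin φ).
The central angle between the endpoints is δ = arccos(p₁·p₂) ≈ 0.772 rad (44.3°).
Interpolate at f = 0.62 with slerp weights a = sin((1−f)δ)/sin δ ≈ 0.415, b = sin(fδ)/sin δ ≈ 0.660.
p = a·p₁ + b·p₂ ≈ (0.027, -0.418, 0.908); φ = arcsin(p_z) ≈ 65.24°, λ = atan2(p_y, p_x) ≈ -86.36°.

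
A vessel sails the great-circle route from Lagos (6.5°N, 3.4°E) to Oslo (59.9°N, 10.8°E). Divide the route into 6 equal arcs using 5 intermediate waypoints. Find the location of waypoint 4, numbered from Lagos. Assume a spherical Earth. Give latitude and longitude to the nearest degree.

The haversine formula gives a central angle δ ≈ 0.937 rad (53.7°) between the endpoints.
Interpolate at f = 4/6 with slerp weights a = sin((1−f)δ)/sin δ ≈ 0.381, b = sin(fδ)/sin δ ≈ 0.726.
p = a·p₁ + b·p₂ ≈ (0.736, 0.091, 0.671); φ = arcsin(p_z) ≈ 42.15°, λ = atan2(p_y, p_x) ≈ 7.03°.

≈ (42°N, 7°E)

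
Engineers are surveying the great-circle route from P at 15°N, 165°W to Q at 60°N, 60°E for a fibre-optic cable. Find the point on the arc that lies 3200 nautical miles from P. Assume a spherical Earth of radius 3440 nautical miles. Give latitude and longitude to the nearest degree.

≈ 61°N, 158°E

From cos δ = sin φ₁ sin φ₂ + cos φ₁ cos φ₂ cos Δλ, the central angle is δ ≈ 1.688 rad (96.7°). The total great-circle distance is δ·R ≈ 1.688 × 3440 ≈ 5808 nmi, so the target fraction is f = 3200/5808 ≈ 0.551.
Interpolate at f ≈ 0.551 with slerp weights a = sin((1−f)δ)/sin δ ≈ 0.692, b = sin(fδ)/sin δ ≈ 0.807.
p = a·p₁ + b·p₂ ≈ (-0.444, 0.176, 0.878); φ = arcsin(p_z) ≈ 61.45°, λ = atan2(p_y, p_x) ≈ 158.33°.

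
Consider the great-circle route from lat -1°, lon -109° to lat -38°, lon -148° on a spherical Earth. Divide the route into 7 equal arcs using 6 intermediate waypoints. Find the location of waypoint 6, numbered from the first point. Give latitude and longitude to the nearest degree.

≈ lat -33°, lon -141°

From cos δ = sin φ₁ sin φ₂ + cos φ₁ cos φ₂ cos Δλ, the central angle is δ ≈ 0.898 rad (51.5°).
Interpolate at f = 6/7 with slerp weights a = sin((1−f)δ)/sin δ ≈ 0.164, b = sin(fδ)/sin δ ≈ 0.890.
p = a·p₁ + b·p₂ ≈ (-0.648, -0.526, -0.551); φ = arcsin(p_z) ≈ -33.42°, λ = atan2(p_y, p_x) ≈ -140.92°.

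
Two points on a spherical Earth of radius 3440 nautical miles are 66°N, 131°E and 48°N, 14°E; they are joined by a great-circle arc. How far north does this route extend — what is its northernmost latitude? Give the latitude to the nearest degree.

≈ 73°N

The great circle lies in the plane with unit normal n̂ = (p₁ × p₂)/|p₁ × p₂|.
Here n̂_z ≈ -0.292; the vertex latitude is φ_max = arccos|n̂_z| ≈ 73.0°.
Check via Clairaut: cos φ_max = |cos φ₁| · sin C = cos(66.0°)·sin(45.8°) ≈ 0.292, again giving ≈ 73.0°.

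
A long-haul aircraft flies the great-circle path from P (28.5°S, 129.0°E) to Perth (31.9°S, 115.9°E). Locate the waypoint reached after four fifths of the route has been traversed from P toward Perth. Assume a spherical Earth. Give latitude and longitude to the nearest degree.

≈ (31°S, 119°E)

Write both endpoints as unit vectors p₁, p₂ with components (cos φ cos λ, cos φ sin λ, sin φ).
The central angle between the endpoints is δ = arccos(p₁·p₂) ≈ 0.206 rad (11.8°).
Interpolate at f = 4/5 with slerp weights a = sin((1−f)δ)/sin δ ≈ 0.201, b = sin(fδ)/sin δ ≈ 0.802.
p = a·p₁ + b·p₂ ≈ (-0.409, 0.750, -0.520); φ = arcsin(p_z) ≈ -31.33°, λ = atan2(p_y, p_x) ≈ 118.59°.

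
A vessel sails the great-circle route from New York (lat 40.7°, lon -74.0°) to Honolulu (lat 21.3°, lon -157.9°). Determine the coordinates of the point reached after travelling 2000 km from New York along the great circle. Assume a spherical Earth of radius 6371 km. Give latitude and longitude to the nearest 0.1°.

≈ lat 42.2°, lon -98.0°

Convert each endpoint to a unit vector on the sphere (x = cos φ cos λ, y = cos φ sin λ, z = sin φ).
The central angle between the endpoints is δ = arccos(p₁·p₂) ≈ 1.254 rad (71.8°). The total great-circle distance is δ·R ≈ 1.254 × 6371 ≈ 7986 km, so the target fraction is f = 2000/7986 ≈ 0.250.
Interpolate at f ≈ 0.250 with slerp weights a = sin((1−f)δ)/sin δ ≈ 0.850, b = sin(fδ)/sin δ ≈ 0.325.
p = a·p₁ + b·p₂ ≈ (-0.103, -0.733, 0.672); φ = arcsin(p_z) ≈ 42.24°, λ = atan2(p_y, p_x) ≈ -98.00°.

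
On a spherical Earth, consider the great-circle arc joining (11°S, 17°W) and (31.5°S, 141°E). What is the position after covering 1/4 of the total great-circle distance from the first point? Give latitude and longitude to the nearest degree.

Write both endpoints as unit vectors p₁, p₂ with components (cos φ cos λ, cos φ sin λ, sin φ).
The central angle between the endpoints is δ = arccos(p₁·p₂) ≈ 2.314 rad (132.6°).
Interpolate at f = 1/4 with slerp weights a = sin((1−f)δ)/sin δ ≈ 1.339, b = sin(fδ)/sin δ ≈ 0.742.
p = a·p₁ + b·p₂ ≈ (0.765, 0.014, -0.643); φ = arcsin(p_z) ≈ -40.04°, λ = atan2(p_y, p_x) ≈ 1.04°.

≈ (40°S, 1°E)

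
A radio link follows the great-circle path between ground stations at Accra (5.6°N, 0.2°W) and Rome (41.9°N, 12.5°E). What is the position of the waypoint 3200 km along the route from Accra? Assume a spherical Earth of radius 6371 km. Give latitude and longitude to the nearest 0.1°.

≈ 33.2°N, 8.6°E

Convert each endpoint to a unit vector on the sphere (x = cos φ cos λ, y = cos φ sin λ, z = sin φ).
The central angle between the endpoints is δ = arccos(p₁·p₂) ≈ 0.664 rad (38.0°). The total great-circle distance is δ·R ≈ 0.664 × 6371 ≈ 4228 km, so the target fraction is f = 3200/4228 ≈ 0.757.
Interpolate at f ≈ 0.757 with slerp weights a = sin((1−f)δ)/sin δ ≈ 0.261, b = sin(fδ)/sin δ ≈ 0.782.
p = a·p₁ + b·p₂ ≈ (0.827, 0.125, 0.547); φ = arcsin(p_z) ≈ 33.19°, λ = atan2(p_y, p_x) ≈ 8.59°.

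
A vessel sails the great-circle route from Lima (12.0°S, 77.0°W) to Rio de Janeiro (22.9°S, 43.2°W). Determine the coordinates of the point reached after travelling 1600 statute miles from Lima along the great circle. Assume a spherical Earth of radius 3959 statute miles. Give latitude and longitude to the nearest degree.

≈ 20°S, 54°W

Write both endpoints as unit vectors p₁, p₂ with components (cos φ cos λ, cos φ sin λ, sin φ).
The central angle between the endpoints is δ = arccos(p₁·p₂) ≈ 0.592 rad (33.9°). The total great-circle distance is δ·R ≈ 0.592 × 3959 ≈ 2345 mi, so the target fraction is f = 1600/2345 ≈ 0.682.
Interpolate at f ≈ 0.682 with slerp weights a = sin((1−f)δ)/sin δ ≈ 0.335, b = sin(fδ)/sin δ ≈ 0.704.
p = a·p₁ + b·p₂ ≈ (0.547, -0.763, -0.344); φ = arcsin(p_z) ≈ -20.11°, λ = atan2(p_y, p_x) ≈ -54.39°.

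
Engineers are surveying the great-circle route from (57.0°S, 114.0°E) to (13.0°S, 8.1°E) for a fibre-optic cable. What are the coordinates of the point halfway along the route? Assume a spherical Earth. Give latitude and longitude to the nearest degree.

≈ (47°S, 41°E)

Convert each endpoint to a unit vector on the sphere (x = cos φ cos λ, y = cos φ sin λ, z = sin φ).
The central angle between the endpoints is δ = arccos(p₁·p₂) ≈ 1.528 rad (87.5°).
Interpolate at f = 1/2 with slerp weights a = sin((1−f)δ)/sin δ ≈ 0.692, b = sin(fδ)/sin δ ≈ 0.692.
p = a·p₁ + b·p₂ ≈ (0.514, 0.439, -0.736); φ = arcsin(p_z) ≈ -47.42°, λ = atan2(p_y, p_x) ≈ 40.51°.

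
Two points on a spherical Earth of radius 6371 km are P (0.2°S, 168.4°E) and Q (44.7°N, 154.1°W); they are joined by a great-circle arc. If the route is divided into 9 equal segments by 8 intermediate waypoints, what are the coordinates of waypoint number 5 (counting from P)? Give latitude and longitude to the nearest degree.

≈ (26°N, 174°W)

From cos δ = sin φ₁ sin φ₂ + cos φ₁ cos φ₂ cos Δλ, the central angle is δ ≈ 0.975 rad (55.8°).
Interpolate at f = 5/9 with slerp weights a = sin((1−f)δ)/sin δ ≈ 0.507, b = sin(fδ)/sin δ ≈ 0.623.
p = a·p₁ + b·p₂ ≈ (-0.895, -0.091, 0.436); φ = arcsin(p_z) ≈ 25.87°, λ = atan2(p_y, p_x) ≈ -174.17°.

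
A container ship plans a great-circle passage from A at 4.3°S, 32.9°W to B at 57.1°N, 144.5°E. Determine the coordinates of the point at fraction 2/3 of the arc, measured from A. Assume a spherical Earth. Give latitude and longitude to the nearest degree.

From cos δ = sin φ₁ sin φ₂ + cos φ₁ cos φ₂ cos Δλ, the central angle is δ ≈ 2.219 rad (127.2°).
Interpolate at f = 2/3 with slerp weights a = sin((1−f)δ)/sin δ ≈ 0.846, b = sin(fδ)/sin δ ≈ 1.250.
p = a·p₁ + b·p₂ ≈ (0.156, -0.064, 0.986); φ = arcsin(p_z) ≈ 80.31°, λ = atan2(p_y, p_x) ≈ -22.36°.

≈ 80°N, 22°W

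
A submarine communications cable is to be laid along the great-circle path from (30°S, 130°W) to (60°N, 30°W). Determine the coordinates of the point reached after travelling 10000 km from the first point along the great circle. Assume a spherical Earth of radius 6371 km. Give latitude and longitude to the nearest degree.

Write both endpoints as unit vectors p₁, p₂ with components (cos φ cos λ, cos φ sin λ, sin φ).
The central angle between the endpoints is δ = arccos(p₁·p₂) ≈ 2.104 rad (120.5°). The total great-circle distance is δ·R ≈ 2.104 × 6371 ≈ 13404 km, so the target fraction is f = 10000/13404 ≈ 0.746.
Interpolate at f ≈ 0.746 with slerp weights a = sin((1−f)δ)/sin δ ≈ 0.591, b = sin(fδ)/sin δ ≈ 1.161.
p = a·p₁ + b·p₂ ≈ (0.174, -0.683, 0.710); φ = arcsin(p_z) ≈ 45.23°, λ = atan2(p_y, p_x) ≈ -75.73°.

≈ (45°N, 76°W)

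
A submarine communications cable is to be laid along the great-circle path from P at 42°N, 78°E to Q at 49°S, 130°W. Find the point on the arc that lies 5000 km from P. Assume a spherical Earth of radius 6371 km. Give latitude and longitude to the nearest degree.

≈ 12°N, 117°E

Write both endpoints as unit vectors p₁, p₂ with components (cos φ cos λ, cos φ sin λ, sin φ).
The central angle between the endpoints is δ = arccos(p₁·p₂) ≈ 2.780 rad (159.3°). The total great-circle distance is δ·R ≈ 2.780 × 6371 ≈ 17714 km, so the target fraction is f = 5000/17714 ≈ 0.282.
Interpolate at f ≈ 0.282 with slerp weights a = sin((1−f)δ)/sin δ ≈ 2.578, b = sin(fδ)/sin δ ≈ 2.000.
p = a·p₁ + b·p₂ ≈ (-0.445, 0.869, 0.216); φ = arcsin(p_z) ≈ 12.47°, λ = atan2(p_y, p_x) ≈ 117.11°.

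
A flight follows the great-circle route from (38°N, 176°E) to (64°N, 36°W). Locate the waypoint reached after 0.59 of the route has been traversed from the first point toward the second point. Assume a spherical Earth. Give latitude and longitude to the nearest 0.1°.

≈ (77.1°N, 135.5°W)

The haversine formula gives a central angle δ ≈ 1.307 rad (74.9°) between the endpoints.
Interpolate at f = 0.59 with slerp weights a = sin((1−f)δ)/sin δ ≈ 0.529, b = sin(fδ)/sin δ ≈ 0.722.
p = a·p₁ + b·p₂ ≈ (-0.160, -0.157, 0.975); φ = arcsin(p_z) ≈ 77.06°, λ = atan2(p_y, p_x) ≈ -135.51°.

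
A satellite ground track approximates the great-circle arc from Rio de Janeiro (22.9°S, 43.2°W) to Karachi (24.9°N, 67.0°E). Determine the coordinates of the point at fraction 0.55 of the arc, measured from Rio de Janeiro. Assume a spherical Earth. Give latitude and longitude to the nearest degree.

Write both endpoints as unit vectors p₁, p₂ with components (cos φ cos λ, cos φ sin λ, sin φ).
The central angle between the endpoints is δ = arccos(p₁·p₂) ≈ 2.040 rad (116.9°).
Interpolate at f = 0.55 with slerp weights a = sin((1−f)δ)/sin δ ≈ 0.891, b = sin(fδ)/sin δ ≈ 1.010.
p = a·p₁ + b·p₂ ≈ (0.956, 0.282, 0.079); φ = arcsin(p_z) ≈ 4.52°, λ = atan2(p_y, p_x) ≈ 16.42°.

≈ 5°N, 16°E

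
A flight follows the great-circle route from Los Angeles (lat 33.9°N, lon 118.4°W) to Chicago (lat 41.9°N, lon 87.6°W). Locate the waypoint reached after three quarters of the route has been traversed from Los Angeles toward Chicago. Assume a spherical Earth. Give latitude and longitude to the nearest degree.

Convert each endpoint to a unit vector on the sphere (x = cos φ cos λ, y = cos φ sin λ, z = sin φ).
The central angle between the endpoints is δ = arccos(p₁·p₂) ≈ 0.444 rad (25.4°).
Interpolate at f = 3/4 with slerp weights a = sin((1−f)δ)/sin δ ≈ 0.258, b = sin(fδ)/sin δ ≈ 0.761.
p = a·p₁ + b·p₂ ≈ (-0.078, -0.754, 0.652); φ = arcsin(p_z) ≈ 40.69°, λ = atan2(p_y, p_x) ≈ -95.91°.

≈ lat 41°N, lon 96°W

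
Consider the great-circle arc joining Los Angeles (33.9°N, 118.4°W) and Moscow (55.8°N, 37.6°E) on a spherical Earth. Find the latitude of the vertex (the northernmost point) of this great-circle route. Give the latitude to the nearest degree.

The great circle lies in the plane with unit normal n̂ = (p₁ × p₂)/|p₁ × p₂|.
Here n̂_z ≈ +0.190; the vertex latitude is φ_max = arccos|n̂_z| ≈ 79.1°.
Check via Clairaut: cos φ_max = |cos φ₁| · sin C = cos(33.9°)·sin(13.2°) ≈ 0.190, again giving ≈ 79.1°.

≈ 79°N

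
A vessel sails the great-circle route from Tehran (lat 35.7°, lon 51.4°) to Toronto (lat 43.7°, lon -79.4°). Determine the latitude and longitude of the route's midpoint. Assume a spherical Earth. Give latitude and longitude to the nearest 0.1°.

Write both endpoints as unit vectors p₁, p₂ with components (cos φ cos λ, cos φ sin λ, sin φ).
The central angle between the endpoints is δ = arccos(p₁·p₂) ≈ 1.551 rad (88.9°).
Interpolate at f = 1/2 with slerp weights a = sin((1−f)δ)/sin δ ≈ 0.700, b = sin(fδ)/sin δ ≈ 0.700.
p = a·p₁ + b·p₂ ≈ (0.448, -0.053, 0.892); φ = arcsin(p_z) ≈ 63.19°, λ = atan2(p_y, p_x) ≈ -6.77°.

≈ lat 63.2°, lon -6.8°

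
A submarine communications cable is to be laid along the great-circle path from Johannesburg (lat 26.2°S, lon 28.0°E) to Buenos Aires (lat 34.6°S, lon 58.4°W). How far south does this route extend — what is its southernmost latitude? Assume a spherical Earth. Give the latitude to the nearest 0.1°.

≈ 39.5°S

The great circle lies in the plane with unit normal n̂ = (p₁ × p₂)/|p₁ × p₂|.
Here n̂_z ≈ -0.772; the vertex latitude is φ_max = arccos|n̂_z| ≈ 39.5°.
Check via Clairaut: cos φ_max = |cos φ₁| · sin C = cos(26.2°)·sin(120.6°) ≈ 0.772, again giving ≈ 39.5°.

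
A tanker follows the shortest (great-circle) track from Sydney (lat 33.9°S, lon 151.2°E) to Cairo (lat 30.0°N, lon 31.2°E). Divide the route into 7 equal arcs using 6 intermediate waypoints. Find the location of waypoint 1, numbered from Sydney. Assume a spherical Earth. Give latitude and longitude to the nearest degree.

≈ lat 28°S, lon 131°E

From cos δ = sin φ₁ sin φ₂ + cos φ₁ cos φ₂ cos Δλ, the central angle is δ ≈ 2.263 rad (129.7°).
Interpolate at f = 1/7 with slerp weights a = sin((1−f)δ)/sin δ ≈ 1.212, b = sin(fδ)/sin δ ≈ 0.413.
p = a·p₁ + b·p₂ ≈ (-0.576, 0.670, -0.469); φ = arcsin(p_z) ≈ -28.00°, λ = atan2(p_y, p_x) ≈ 130.68°.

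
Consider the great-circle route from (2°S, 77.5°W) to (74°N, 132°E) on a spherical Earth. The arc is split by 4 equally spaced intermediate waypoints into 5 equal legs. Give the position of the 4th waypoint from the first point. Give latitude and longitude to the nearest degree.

Write both endpoints as unit vectors p₁, p₂ with components (cos φ cos λ, cos φ sin λ, sin φ).
The central angle between the endpoints is δ = arccos(p₁·p₂) ≈ 1.848 rad (105.9°).
Interpolate at f = 4/5 with slerp weights a = sin((1−f)δ)/sin δ ≈ 0.375, b = sin(fδ)/sin δ ≈ 1.035.
p = a·p₁ + b·p₂ ≈ (-0.110, -0.154, 0.982); φ = arcsin(p_z) ≈ 79.09°, λ = atan2(p_y, p_x) ≈ -125.41°.

≈ (79°N, 125°W)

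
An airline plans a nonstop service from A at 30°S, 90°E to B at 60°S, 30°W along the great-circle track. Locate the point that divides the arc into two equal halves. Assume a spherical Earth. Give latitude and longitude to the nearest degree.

Convert each endpoint to a unit vector on the sphere (x = cos φ cos λ, y = cos φ sin λ, z = sin φ).
The central angle between the endpoints is δ = arccos(p₁·p₂) ≈ 1.353 rad (77.5°).
Interpolate at f = 1/2 with slerp weights a = sin((1−f)δ)/sin δ ≈ 0.641, b = sin(fδ)/sin δ ≈ 0.641.
p = a·p₁ + b·p₂ ≈ (0.278, 0.395, -0.876); φ = arcsin(p_z) ≈ -61.14°, λ = atan2(p_y, p_x) ≈ 54.90°.

≈ 61°S, 55°E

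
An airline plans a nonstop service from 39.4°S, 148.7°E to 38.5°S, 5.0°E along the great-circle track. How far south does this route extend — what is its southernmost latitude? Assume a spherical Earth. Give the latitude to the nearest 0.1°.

The great circle lies in the plane with unit normal n̂ = (p₁ × p₂)/|p₁ × p₂|.
Here n̂_z ≈ -0.360; the vertex latitude is φ_max = arccos|n̂_z| ≈ 68.9°.
Check via Clairaut: cos φ_max = |cos φ₁| · sin C = cos(39.4°)·sin(152.3°) ≈ 0.360, again giving ≈ 68.9°.

≈ 68.9°S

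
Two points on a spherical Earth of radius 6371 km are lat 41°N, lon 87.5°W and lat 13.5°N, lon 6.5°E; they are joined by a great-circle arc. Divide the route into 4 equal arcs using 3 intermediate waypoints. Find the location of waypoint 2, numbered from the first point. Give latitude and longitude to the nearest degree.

≈ lat 37°N, lon 33°W

Write both endpoints as unit vectors p₁, p₂ with components (cos φ cos λ, cos φ sin λ, sin φ).
The central angle between the endpoints is δ = arccos(p₁·p₂) ≈ 1.469 rad (84.1°).
Interpolate at f = 2/4 with slerp weights a = sin((1−f)δ)/sin δ ≈ 0.674, b = sin(fδ)/sin δ ≈ 0.674.
p = a·p₁ + b·p₂ ≈ (0.673, -0.434, 0.599); φ = arcsin(p_z) ≈ 36.81°, λ = atan2(p_y, p_x) ≈ -32.80°.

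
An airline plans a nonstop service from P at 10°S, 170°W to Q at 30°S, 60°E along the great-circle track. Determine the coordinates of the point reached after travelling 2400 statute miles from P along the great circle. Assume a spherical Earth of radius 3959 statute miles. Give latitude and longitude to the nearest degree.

≈ 31°S, 160°E

Convert each endpoint to a unit vector on the sphere (x = cos φ cos λ, y = cos φ sin λ, z = sin φ).
The central angle between the endpoints is δ = arccos(p₁·p₂) ≈ 2.050 rad (117.5°). The total great-circle distance is δ·R ≈ 2.050 × 3959 ≈ 8117 mi, so the target fraction is f = 2400/8117 ≈ 0.296.
Interpolate at f ≈ 0.296 with slerp weights a = sin((1−f)δ)/sin δ ≈ 1.118, b = sin(fδ)/sin δ ≈ 0.642.
p = a·p₁ + b·p₂ ≈ (-0.806, 0.290, -0.515); φ = arcsin(p_z) ≈ -31.01°, λ = atan2(p_y, p_x) ≈ 160.19°.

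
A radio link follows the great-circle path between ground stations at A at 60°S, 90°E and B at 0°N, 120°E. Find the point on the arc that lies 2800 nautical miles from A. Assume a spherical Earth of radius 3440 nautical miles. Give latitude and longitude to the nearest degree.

≈ 17°S, 115°E

Write both endpoints as unit vectors p₁, p₂ with components (cos φ cos λ, cos φ sin λ, sin φ).
The central angle between the endpoints is δ = arccos(p₁·p₂) ≈ 1.123 rad (64.3°). The total great-circle distance is δ·R ≈ 1.123 × 3440 ≈ 3863 nmi, so the target fraction is f = 2800/3863 ≈ 0.725.
Interpolate at f ≈ 0.725 with slerp weights a = sin((1−f)δ)/sin δ ≈ 0.337, b = sin(fδ)/sin δ ≈ 0.807.
p = a·p₁ + b·p₂ ≈ (-0.403, 0.867, -0.292); φ = arcsin(p_z) ≈ -16.99°, λ = atan2(p_y, p_x) ≈ 114.94°.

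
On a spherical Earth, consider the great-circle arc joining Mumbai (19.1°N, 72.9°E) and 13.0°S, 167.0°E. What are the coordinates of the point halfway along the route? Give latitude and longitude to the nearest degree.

Write both endpoints as unit vectors p₁, p₂ with components (cos φ cos λ, cos φ sin λ, sin φ).
The central angle between the endpoints is δ = arccos(p₁·p₂) ≈ 1.711 rad (98.0°).
Interpolate at f = 1/2 with slerp weights a = sin((1−f)δ)/sin δ ≈ 0.762, b = sin(fδ)/sin δ ≈ 0.762.
p = a·p₁ + b·p₂ ≈ (-0.512, 0.856, 0.078); φ = arcsin(p_z) ≈ 4.47°, λ = atan2(p_y, p_x) ≈ 120.89°.

≈ 4°N, 121°E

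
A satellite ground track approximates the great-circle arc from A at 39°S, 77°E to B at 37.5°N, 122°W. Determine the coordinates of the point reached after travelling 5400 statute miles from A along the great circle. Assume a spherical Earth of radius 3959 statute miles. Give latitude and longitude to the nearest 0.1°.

≈ 7.3°S, 157.6°E

From cos δ = sin φ₁ sin φ₂ + cos φ₁ cos φ₂ cos Δλ, the central angle is δ ≈ 2.880 rad (165.0°). The total great-circle distance is δ·R ≈ 2.880 × 3959 ≈ 11403 mi, so the target fraction is f = 5400/11403 ≈ 0.474.
Interpolate at f ≈ 0.474 with slerp weights a = sin((1−f)δ)/sin δ ≈ 3.866, b = sin(fδ)/sin δ ≈ 3.789.
p = a·p₁ + b·p₂ ≈ (-0.917, 0.378, -0.126); φ = arcsin(p_z) ≈ -7.25°, λ = atan2(p_y, p_x) ≈ 157.60°.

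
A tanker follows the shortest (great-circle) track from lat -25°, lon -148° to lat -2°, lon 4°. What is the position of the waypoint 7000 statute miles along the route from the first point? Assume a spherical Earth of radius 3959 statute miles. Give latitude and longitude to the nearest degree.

≈ lat -30°, lon -27°

Write both endpoints as unit vectors p₁, p₂ with components (cos φ cos λ, cos φ sin λ, sin φ).
The central angle between the endpoints is δ = arccos(p₁·p₂) ≈ 2.473 rad (141.7°). The total great-circle distance is δ·R ≈ 2.473 × 3959 ≈ 9792 mi, so the target fraction is f = 7000/9792 ≈ 0.715.
Interpolate at f ≈ 0.715 with slerp weights a = sin((1−f)δ)/sin δ ≈ 1.046, b = sin(fδ)/sin δ ≈ 1.583.
p = a·p₁ + b·p₂ ≈ (0.774, -0.392, -0.497); φ = arcsin(p_z) ≈ -29.83°, λ = atan2(p_y, p_x) ≈ -26.88°.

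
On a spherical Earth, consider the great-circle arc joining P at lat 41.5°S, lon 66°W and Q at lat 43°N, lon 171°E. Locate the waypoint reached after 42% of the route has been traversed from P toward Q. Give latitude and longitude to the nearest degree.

≈ lat 6°S, lon 119°W

Convert each endpoint to a unit vector on the sphere (x = cos φ cos λ, y = cos φ sin λ, z = sin φ).
The central angle between the endpoints is δ = arccos(p₁·p₂) ≈ 2.419 rad (138.6°).
Interpolate at f = 0.42 with slerp weights a = sin((1−f)δ)/sin δ ≈ 1.491, b = sin(fδ)/sin δ ≈ 1.286.
p = a·p₁ + b·p₂ ≈ (-0.474, -0.873, -0.111); φ = arcsin(p_z) ≈ -6.39°, λ = atan2(p_y, p_x) ≈ -118.51°.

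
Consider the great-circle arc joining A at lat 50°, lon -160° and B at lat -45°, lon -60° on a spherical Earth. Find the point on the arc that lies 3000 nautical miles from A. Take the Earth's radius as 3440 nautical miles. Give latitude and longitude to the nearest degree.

≈ lat 15°, lon -115°

Write both endpoints as unit vectors p₁, p₂ with components (cos φ cos λ, cos φ sin λ, sin φ).
The central angle between the endpoints is δ = arccos(p₁·p₂) ≈ 2.240 rad (128.4°). The total great-circle distance is δ·R ≈ 2.240 × 3440 ≈ 7707 nmi, so the target fraction is f = 3000/7707 ≈ 0.389.
Interpolate at f ≈ 0.389 with slerp weights a = sin((1−f)δ)/sin δ ≈ 1.249, b = sin(fδ)/sin δ ≈ 0.976.
p = a·p₁ + b·p₂ ≈ (-0.409, -0.873, 0.266); φ = arcsin(p_z) ≈ 15.46°, λ = atan2(p_y, p_x) ≈ -115.13°.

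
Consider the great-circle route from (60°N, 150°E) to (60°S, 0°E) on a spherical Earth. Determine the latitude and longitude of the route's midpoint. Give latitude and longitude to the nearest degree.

≈ (0°N, 75°E)

Convert each endpoint to a unit vector on the sphere (x = cos φ cos λ, y = cos φ sin λ, z = sin φ).
The central angle between the endpoints is δ = arccos(p₁·p₂) ≈ 2.882 rad (165.1°).
Interpolate at f = 1/2 with slerp weights a = sin((1−f)δ)/sin δ ≈ 3.864, b = sin(fδ)/sin δ ≈ 3.864.
p = a·p₁ + b·p₂ ≈ (0.259, 0.966, 0.000); φ = arcsin(p_z) ≈ 0.00°, λ = atan2(p_y, p_x) ≈ 75.00°.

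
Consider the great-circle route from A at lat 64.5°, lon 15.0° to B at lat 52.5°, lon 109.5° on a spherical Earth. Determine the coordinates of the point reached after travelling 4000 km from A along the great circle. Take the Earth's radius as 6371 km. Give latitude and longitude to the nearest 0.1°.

The haversine formula gives a central angle δ ≈ 0.802 rad (45.9°) between the endpoints. The total great-circle distance is δ·R ≈ 0.802 × 6371 ≈ 5107 km, so the target fraction is f = 4000/5107 ≈ 0.783.
Interpolate at f ≈ 0.783 with slerp weights a = sin((1−f)δ)/sin δ ≈ 0.241, b = sin(fδ)/sin δ ≈ 0.818.
p = a·p₁ + b·p₂ ≈ (-0.066, 0.496, 0.866); φ = arcsin(p_z) ≈ 59.98°, λ = atan2(p_y, p_x) ≈ 97.58°.

≈ lat 60.0°, lon 97.6°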